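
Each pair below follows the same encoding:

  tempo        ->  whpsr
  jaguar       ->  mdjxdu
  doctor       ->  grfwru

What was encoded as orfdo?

Compare letters: t→w is +3, e→h is +3, m→p is +3 — a constant shift. This is a Caesar cipher with shift 3.
Reversing it on orfdo: o−3=l, r−3=o, f−3=c, d−3=a, o−3=l.

local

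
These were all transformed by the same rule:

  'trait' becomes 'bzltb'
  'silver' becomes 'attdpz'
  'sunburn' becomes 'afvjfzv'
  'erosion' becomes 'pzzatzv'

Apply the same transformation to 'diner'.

ltvpz

The shift depends on letter class: consonant t→b is +8, but vowel a→l is +11. Vowels shift forward by 11 and consonants shift forward by 8.
For diner: d(cons)+8=l, i(vowel)+11=t, n(cons)+8=v, e(vowel)+11=p, r(cons)+8=z.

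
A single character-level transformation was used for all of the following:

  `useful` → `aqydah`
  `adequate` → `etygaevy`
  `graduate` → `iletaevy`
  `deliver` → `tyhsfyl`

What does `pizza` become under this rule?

bszze

Treating letters as 0–25, the rule is x ↦ 5x + 4 (mod 26).
On pizza: p(15)→5·15+4≡1=b; i(8)→5·8+4≡18=s; z(25)→5·25+4≡25=z; z(25)→5·25+4≡25=z; a(0)→5·0+4≡4=e (all mod 26).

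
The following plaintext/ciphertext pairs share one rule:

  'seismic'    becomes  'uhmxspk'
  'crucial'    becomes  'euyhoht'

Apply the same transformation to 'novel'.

przjr

In seismic: s→u is +2, e→h is +3, i→m is +4, s→x is +5 — the shift increases by 1 each position. Letter i (0-indexed) is shifted by i+2, so successive shifts are 2, 3, 4, ….
Applying it to novel: n+2=p, o+3=r, v+4=z, e+5=j, l+6=r.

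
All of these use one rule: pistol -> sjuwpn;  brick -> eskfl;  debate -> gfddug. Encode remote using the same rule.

uforug

Shifts by position in pistol: pos 0: p→s (+3), pos 1: i→j (+1), pos 2: s→u (+2), pos 3: t→w (+3), pos 4: o→p (+1), pos 5: l→n (+2) — repeating every 3. It's a Vigenère-style cipher with numeric key [3,1,2]: position i shifts by key[i mod 3].
For remote: r+3=u, e+1=f, m+2=o, o+3=r, t+1=u, e+2=g.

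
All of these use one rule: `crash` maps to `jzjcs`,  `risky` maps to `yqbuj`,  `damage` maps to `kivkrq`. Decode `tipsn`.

magic

In crash: c→j is +7, r→z is +8, a→j is +9, s→c is +10 — the shift increases by 1 each position. Each letter shifts forward by (position + 7), i.e. 7, 8, 9, … — the shift grows by one for each successive letter.
Reversing it on tipsn: t−7=m, i−8=a, p−9=g, s−10=i, n−11=c.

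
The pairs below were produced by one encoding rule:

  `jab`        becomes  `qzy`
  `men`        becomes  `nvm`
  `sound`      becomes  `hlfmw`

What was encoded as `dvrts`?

weigh

Each pair mirrors across the alphabet (j↔q, a↔z, b↔y): positions sum to 25. Each letter is replaced by its mirror in the alphabet: a↔z, b↔y, c↔x, and so on (the Atbash cipher).
Decoding dvrts: d↔w, v↔e, r↔i, t↔g, s↔h.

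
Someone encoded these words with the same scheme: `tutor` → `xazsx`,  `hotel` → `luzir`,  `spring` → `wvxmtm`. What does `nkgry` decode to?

jeans

A repeating key of period 3 is used — shifts +4, +6, +6 over and over.
Undoing it on nkgry: n−4=j, k−6=e, g−6=a, r−4=n, y−6=s.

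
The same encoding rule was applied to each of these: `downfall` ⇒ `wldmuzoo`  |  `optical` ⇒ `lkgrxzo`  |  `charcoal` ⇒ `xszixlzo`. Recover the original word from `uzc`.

Each pair mirrors across the alphabet (d↔w, o↔l, w↔d): positions sum to 25. This is the alphabet-reversal cipher (Atbash): a becomes z, b becomes y, etc.
Reversing it on uzc: u↔f, z↔a, c↔x.

fax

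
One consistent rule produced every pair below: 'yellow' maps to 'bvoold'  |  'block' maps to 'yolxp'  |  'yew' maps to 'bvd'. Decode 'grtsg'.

Each pair mirrors across the alphabet (y↔b, e↔v, l↔o): positions sum to 25. This is the alphabet-reversal cipher (Atbash): a becomes z, b becomes y, etc.
Reversing it on grtsg: g↔t, r↔i, t↔g, s↔h, g↔t.

tight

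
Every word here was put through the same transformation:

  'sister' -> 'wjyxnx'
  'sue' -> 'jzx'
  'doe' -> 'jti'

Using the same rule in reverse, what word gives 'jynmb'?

white

The output letters match the input read backwards, each shifted +5: sister reversed is retsis. Read the word backwards and shift each letter +5.
Reversing it on jynmb: shift back: j−5=e, y−5=t, n−5=i, m−5=h, b−5=w → etihw; then reverse → white.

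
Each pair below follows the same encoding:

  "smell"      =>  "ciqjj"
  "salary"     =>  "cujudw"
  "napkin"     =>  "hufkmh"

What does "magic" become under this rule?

iuoms

This is an affine cipher: with a=0,…,z=25, each position x becomes (25x+20) mod 26.
Applying it to magic: m(12)→25·12+20≡8=i; a(0)→25·0+20≡20=u; g(6)→25·6+20≡14=o; i(8)→25·8+20≡12=m; c(2)→25·2+20≡18=s (all mod 26).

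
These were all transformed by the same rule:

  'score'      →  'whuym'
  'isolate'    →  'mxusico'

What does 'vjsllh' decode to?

In score: s→w is +4, c→h is +5, o→u is +6, r→y is +7 — the shift increases by 1 each position. Each letter shifts forward by (position + 4), i.e. 4, 5, 6, … — the shift grows by one for each successive letter.
Decoding vjsllh: v−4=r, j−5=e, s−6=m, l−7=e, l−8=d, h−9=y.

remedy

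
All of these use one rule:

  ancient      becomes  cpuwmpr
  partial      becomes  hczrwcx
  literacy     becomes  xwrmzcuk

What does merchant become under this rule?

a(0)→c(2) and n(13)→p(15) fit y≡9x+2 (mod 26); the inverse of 9 mod 26 is 3. Each letter's alphabet position (a=0..z=25) is mapped through 9·x+2 mod 26 — an affine cipher.
Applying it to merchant: m(12)→9·12+2≡6=g; e(4)→9·4+2≡12=m; r(17)→9·17+2≡25=z; c(2)→9·2+2≡20=u; h(7)→9·7+2≡13=n; a(0)→9·0+2≡2=c; n(13)→9·13+2≡15=p; t(19)→9·19+2≡17=r (all mod 26).

gmzuncpr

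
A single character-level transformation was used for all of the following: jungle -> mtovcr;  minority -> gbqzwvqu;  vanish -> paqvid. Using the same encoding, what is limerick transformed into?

skqzmuqt

Read the word backwards and shift each letter +8.
Applying it to limerick: reverse → kciremil; then shift: k+8=s, c+8=k, i+8=q, r+8=z, e+8=m, m+8=u, i+8=q, l+8=t.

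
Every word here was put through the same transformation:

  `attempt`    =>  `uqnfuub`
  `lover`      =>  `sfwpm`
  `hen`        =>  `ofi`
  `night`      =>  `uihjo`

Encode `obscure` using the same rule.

The output letters match the input read backwards, each shifted +1: attempt reversed is tpmetta. Read the word backwards and shift each letter +1.
On obscure: reverse → erucsbo; then shift: e+1=f, r+1=s, u+1=v, c+1=d, s+1=t, b+1=c, o+1=p.

fsvdtcp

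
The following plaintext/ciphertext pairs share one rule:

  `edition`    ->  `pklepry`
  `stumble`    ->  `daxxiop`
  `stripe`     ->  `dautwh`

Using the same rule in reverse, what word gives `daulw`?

strap

Shifts by position in edition: pos 0: e→p (+11), pos 1: d→k (+7), pos 2: i→l (+3), pos 3: t→e (+11), pos 4: i→p (+7), pos 5: o→r (+3) — repeating every 3. A repeating key of period 3 is used — shifts +11, +7, +3 over and over.
Decoding daulw: d−11=s, a−7=t, u−3=r, l−11=a, w−7=p.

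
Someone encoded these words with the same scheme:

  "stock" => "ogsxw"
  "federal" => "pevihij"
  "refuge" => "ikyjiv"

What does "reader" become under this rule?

viheiv

The output letters match the input read backwards, each shifted +4: stock reversed is kcots. The word is reversed, then every letter is shifted forward by 4.
For reader: reverse → redaer; then shift: r+4=v, e+4=i, d+4=h, a+4=e, e+4=i, r+4=v.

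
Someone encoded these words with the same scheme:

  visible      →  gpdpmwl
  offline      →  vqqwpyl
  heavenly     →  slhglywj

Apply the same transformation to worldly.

The rule splits by letter class: vowels +7, consonants +11.
Applying it to worldly: w(cons)+11=h, o(vowel)+7=v, r(cons)+11=c, l(cons)+11=w, d(cons)+11=o, l(cons)+11=w, y(cons)+11=j.

hvcwowj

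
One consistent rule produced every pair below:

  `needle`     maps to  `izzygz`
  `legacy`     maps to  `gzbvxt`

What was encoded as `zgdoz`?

elite

Compare letters: n→i is +21, e→z is +21, e→z is +21 — a constant shift. It's a constant shift of +21 (ROT21).
Decoding zgdoz: z−21=e, g−21=l, d−21=i, o−21=t, z−21=e.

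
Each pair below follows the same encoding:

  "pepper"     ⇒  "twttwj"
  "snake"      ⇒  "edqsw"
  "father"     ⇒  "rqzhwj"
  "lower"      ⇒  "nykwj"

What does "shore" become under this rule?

p(15)→t(19) and e(4)→w(22) fit y≡21x+16 (mod 26); the inverse of 21 mod 26 is 5. Each letter's alphabet position (a=0..z=25) is mapped through 21·x+16 mod 26 — an affine cipher.
For shore: s(18)→21·18+16≡4=e; h(7)→21·7+16≡7=h; o(14)→21·14+16≡24=y; r(17)→21·17+16≡9=j; e(4)→21·4+16≡22=w (all mod 26).

ehyjw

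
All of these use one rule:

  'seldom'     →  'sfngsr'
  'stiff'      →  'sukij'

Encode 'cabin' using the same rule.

cbdlr

The shift increases by 1 at each position, starting from +0: 0, 1, 2, ….
Applying it to cabin: c+0=c, a+1=b, b+2=d, i+3=l, n+4=r.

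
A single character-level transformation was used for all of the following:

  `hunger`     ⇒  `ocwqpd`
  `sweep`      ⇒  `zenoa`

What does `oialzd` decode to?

Letter i (0-indexed) is shifted by i+7, so successive shifts are 7, 8, 9, ….
Decoding oialzd: o−7=h, i−8=a, a−9=r, l−10=b, z−11=o, d−12=r.

harbor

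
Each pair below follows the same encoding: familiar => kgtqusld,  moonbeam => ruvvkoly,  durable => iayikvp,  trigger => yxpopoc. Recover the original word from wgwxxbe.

Letter i (0-indexed) is shifted by i+5, so successive shifts are 5, 6, 7, ….
Undoing it on wgwxxbe: w−5=r, g−6=a, w−7=p, x−8=p, x−9=o, b−10=r, e−11=t.

rapport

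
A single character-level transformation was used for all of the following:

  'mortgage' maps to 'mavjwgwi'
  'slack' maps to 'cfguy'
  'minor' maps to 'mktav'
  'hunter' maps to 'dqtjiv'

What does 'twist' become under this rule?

jekcj

m(12)→m(12) and o(14)→a(0) fit y≡7x+6 (mod 26); the inverse of 7 mod 26 is 15. Each letter's alphabet position (a=0..z=25) is mapped through 7·x+6 mod 26 — an affine cipher.
For twist: t(19)→7·19+6≡9=j; w(22)→7·22+6≡4=e; i(8)→7·8+6≡10=k; s(18)→7·18+6≡2=c; t(19)→7·19+6≡9=j (all mod 26).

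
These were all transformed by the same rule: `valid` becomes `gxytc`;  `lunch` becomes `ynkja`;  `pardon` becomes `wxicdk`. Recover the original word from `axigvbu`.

harvest

v(21)→g(6) and a(0)→x(23) fit y≡19x+23 (mod 26); the inverse of 19 mod 26 is 11. This is an affine cipher: with a=0,…,z=25, each position x becomes (19x+23) mod 26.
Reversing it on axigvbu: a(0)→11·(0−23)≡7=h; x(23)→11·(23−23)≡0=a; i(8)→11·(8−23)≡17=r; g(6)→11·(6−23)≡21=v; v(21)→11·(21−23)≡4=e; b(1)→11·(1−23)≡18=s; u(20)→11·(20−23)≡19=t (all mod 26).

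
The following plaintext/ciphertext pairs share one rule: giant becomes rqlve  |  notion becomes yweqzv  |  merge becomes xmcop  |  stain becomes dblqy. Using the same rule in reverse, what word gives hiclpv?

A repeating key of period 2 is used — shifts +11, +8 over and over.
Undoing it on hiclpv: h−11=w, i−8=a, c−11=r, l−8=d, p−11=e, v−8=n.

warden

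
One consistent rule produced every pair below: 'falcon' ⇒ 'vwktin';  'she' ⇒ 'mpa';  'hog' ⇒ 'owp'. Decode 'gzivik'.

The output letters match the input read backwards, each shifted +8: falcon reversed is noclaf. Read the word backwards and shift each letter +8.
Undoing it on gzivik: shift back: g−8=y, z−8=r, i−8=a, v−8=n, i−8=a, k−8=c → yranac; then reverse → canary.

canary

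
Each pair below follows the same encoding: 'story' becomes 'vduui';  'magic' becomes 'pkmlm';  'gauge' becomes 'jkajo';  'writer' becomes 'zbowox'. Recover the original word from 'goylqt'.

design

Shifts by position in story: pos 0: s→v (+3), pos 1: t→d (+10), pos 2: o→u (+6), pos 3: r→u (+3), pos 4: y→i (+10) — repeating every 3. It's a Vigenère-style cipher with numeric key [3,10,6]: position i shifts by key[i mod 3].
Undoing it on goylqt: g−3=d, o−10=e, y−6=s, l−3=i, q−10=g, t−6=n.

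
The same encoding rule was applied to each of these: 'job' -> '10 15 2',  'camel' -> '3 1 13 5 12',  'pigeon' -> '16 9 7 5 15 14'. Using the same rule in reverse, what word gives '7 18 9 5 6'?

Letters become their 1-indexed alphabet positions: a=1 … z=26.
Undoing it on 7 18 9 5 6: 7=g, 18=r, 9=i, 5=e, 6=f.

grief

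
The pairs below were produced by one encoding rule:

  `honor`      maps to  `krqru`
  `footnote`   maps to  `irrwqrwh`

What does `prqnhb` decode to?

monkey

This is a Caesar cipher with shift 3.
Reversing it on prqnhb: p−3=m, r−3=o, q−3=n, n−3=k, h−3=e, b−3=y.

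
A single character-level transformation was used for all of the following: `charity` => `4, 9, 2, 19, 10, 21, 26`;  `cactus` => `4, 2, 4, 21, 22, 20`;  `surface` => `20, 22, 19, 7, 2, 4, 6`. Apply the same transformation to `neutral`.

15, 6, 22, 21, 19, 2, 13

c is letter #3 and maps to 4: an offset of 1. Letters become their 1-based position plus 1 (so a→2, b→3, …).
On neutral: n=14→15, e=5→6, u=21→22, t=20→21, r=18→19, a=1→2, l=12→13.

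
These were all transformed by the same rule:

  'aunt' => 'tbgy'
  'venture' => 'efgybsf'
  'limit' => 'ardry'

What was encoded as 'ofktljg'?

hexagon

a(0)→t(19) and u(20)→b(1) fit y≡3x+19 (mod 26); the inverse of 3 mod 26 is 9. Treating letters as 0–25, the rule is x ↦ 3x + 19 (mod 26).
Reversing it on ofktljg: o(14)→9·(14−19)≡7=h; f(5)→9·(5−19)≡4=e; k(10)→9·(10−19)≡23=x; t(19)→9·(19−19)≡0=a; l(11)→9·(11−19)≡6=g; j(9)→9·(9−19)≡14=o; g(6)→9·(6−19)≡13=n (all mod 26).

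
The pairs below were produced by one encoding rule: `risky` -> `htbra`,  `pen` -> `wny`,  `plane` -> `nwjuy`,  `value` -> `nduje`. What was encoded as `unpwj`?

The output letters match the input read backwards, each shifted +9: risky reversed is yksir. Read the word backwards and shift each letter +9.
Reversing it on unpwj: shift back: u−9=l, n−9=e, p−9=g, w−9=n, j−9=a → legna; then reverse → angel.

angel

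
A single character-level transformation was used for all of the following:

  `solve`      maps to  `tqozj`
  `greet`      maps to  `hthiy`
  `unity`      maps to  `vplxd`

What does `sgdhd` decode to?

ready

In solve: s→t is +1, o→q is +2, l→o is +3, v→z is +4 — the shift increases by 1 each position. Letter i (0-indexed) is shifted by i+1, so successive shifts are 1, 2, 3, ….
Reversing it on sgdhd: s−1=r, g−2=e, d−3=a, h−4=d, d−5=y.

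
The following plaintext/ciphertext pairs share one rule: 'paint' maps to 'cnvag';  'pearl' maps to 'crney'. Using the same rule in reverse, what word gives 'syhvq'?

fluid

Compare letters: p→c is +13, a→n is +13, i→v is +13 — a constant shift. Each letter is shifted forward by 13 in the alphabet (a Caesar shift of +13).
Undoing it on syhvq: s−13=f, y−13=l, h−13=u, v−13=i, q−13=d.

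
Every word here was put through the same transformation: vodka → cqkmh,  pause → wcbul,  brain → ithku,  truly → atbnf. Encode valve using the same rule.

Shifts by position in vodka: pos 0: v→c (+7), pos 1: o→q (+2), pos 2: d→k (+7), pos 3: k→m (+2) — repeating every 2. A repeating key of period 2 is used — shifts +7, +2 over and over.
For valve: v+7=c, a+2=c, l+7=s, v+2=x, e+7=l.

ccsxl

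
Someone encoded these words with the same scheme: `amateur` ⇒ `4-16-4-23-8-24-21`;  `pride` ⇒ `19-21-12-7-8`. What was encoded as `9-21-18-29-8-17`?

frozen

Each letter is replaced by its alphabet position (a=1..z=26) + 3.
Undoing it on 9-21-18-29-8-17: 9→(9−3)÷1=6=f, 21→(21−3)÷1=18=r, 18→(18−3)÷1=15=o, 29→(29−3)÷1=26=z, 8→(8−3)÷1=5=e, 17→(17−3)÷1=14=n.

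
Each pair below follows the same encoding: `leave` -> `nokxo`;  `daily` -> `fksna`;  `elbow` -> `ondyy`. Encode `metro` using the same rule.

oovty

The shift depends on letter class: consonant l→n is +2, but vowel e→o is +10. Two shifts are in play — +10 for a/e/i/o/u, +2 for every other letter.
Applying it to metro: m(cons)+2=o, e(vowel)+10=o, t(cons)+2=v, r(cons)+2=t, o(vowel)+10=y.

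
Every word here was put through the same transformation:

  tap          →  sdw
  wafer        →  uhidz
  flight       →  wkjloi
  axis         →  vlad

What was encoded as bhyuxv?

survey

The output letters match the input read backwards, each shifted +3: tap reversed is pat. Two steps: reverse the string, then apply a Caesar shift of +3.
Reversing it on bhyuxv: shift back: b−3=y, h−3=e, y−3=v, u−3=r, x−3=u, v−3=s → yevrus; then reverse → survey.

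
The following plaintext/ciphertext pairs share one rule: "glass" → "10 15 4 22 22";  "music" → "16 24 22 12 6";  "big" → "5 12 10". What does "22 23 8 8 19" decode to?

steep

g is letter #7 and maps to 10: an offset of 3. Letters become their 1-based position plus 3 (so a→4, b→5, …).
Decoding 22 23 8 8 19: 22→(22−3)÷1=19=s, 23→(23−3)÷1=20=t, 8→(8−3)÷1=5=e, 8→(8−3)÷1=5=e, 19→(19−3)÷1=16=p.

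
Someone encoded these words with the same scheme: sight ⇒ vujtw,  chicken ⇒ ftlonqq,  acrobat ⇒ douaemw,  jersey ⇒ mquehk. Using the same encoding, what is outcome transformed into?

The shifts repeat in a cycle of length 2: positions 0,1,… shift by +3, +12, then the pattern repeats.
For outcome: o+3=r, u+12=g, t+3=w, c+12=o, o+3=r, m+12=y, e+3=h.

rgworyh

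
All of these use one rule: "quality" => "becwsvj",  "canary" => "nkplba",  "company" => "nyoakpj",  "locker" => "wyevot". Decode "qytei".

forty

Shifts by position in quality: pos 0: q→b (+11), pos 1: u→e (+10), pos 2: a→c (+2), pos 3: l→w (+11), pos 4: i→s (+10), pos 5: t→v (+2) — repeating every 3. It's a Vigenère-style cipher with numeric key [11,10,2]: position i shifts by key[i mod 3].
Decoding qytei: q−11=f, y−10=o, t−2=r, e−11=t, i−10=y.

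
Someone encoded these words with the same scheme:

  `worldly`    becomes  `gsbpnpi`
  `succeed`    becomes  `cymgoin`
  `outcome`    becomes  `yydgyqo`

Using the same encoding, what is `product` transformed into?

zvyhegd

The shifts repeat in a cycle of length 2: positions 0,1,… shift by +10, +4, then the pattern repeats.
For product: p+10=z, r+4=v, o+10=y, d+4=h, u+10=e, c+4=g, t+10=d.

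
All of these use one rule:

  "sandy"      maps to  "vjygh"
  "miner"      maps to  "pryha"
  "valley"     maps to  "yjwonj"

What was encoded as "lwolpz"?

Shifts by position in sandy: pos 0: s→v (+3), pos 1: a→j (+9), pos 2: n→y (+11), pos 3: d→g (+3), pos 4: y→h (+9) — repeating every 3. It's a Vigenère-style cipher with numeric key [3,9,11]: position i shifts by key[i mod 3].
Decoding lwolpz: l−3=i, w−9=n, o−11=d, l−3=i, p−9=g, z−11=o.

indigo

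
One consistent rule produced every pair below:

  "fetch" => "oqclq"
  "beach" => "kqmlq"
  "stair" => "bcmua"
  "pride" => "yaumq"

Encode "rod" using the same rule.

Vowels shift forward by 12 and consonants shift forward by 9.
Applying it to rod: r(cons)+9=a, o(vowel)+12=a, d(cons)+9=m.

aam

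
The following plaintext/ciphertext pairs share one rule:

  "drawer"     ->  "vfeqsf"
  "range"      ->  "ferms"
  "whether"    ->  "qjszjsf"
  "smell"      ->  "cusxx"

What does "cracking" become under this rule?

yfeyagrm

d(3)→v(21) and r(17)→f(5) fit y≡23x+4 (mod 26); the inverse of 23 mod 26 is 17. This is an affine cipher: with a=0,…,z=25, each position x becomes (23x+4) mod 26.
Applying it to cracking: c(2)→23·2+4≡24=y; r(17)→23·17+4≡5=f; a(0)→23·0+4≡4=e; c(2)→23·2+4≡24=y; k(10)→23·10+4≡0=a; i(8)→23·8+4≡6=g; n(13)→23·13+4≡17=r; g(6)→23·6+4≡12=m (all mod 26).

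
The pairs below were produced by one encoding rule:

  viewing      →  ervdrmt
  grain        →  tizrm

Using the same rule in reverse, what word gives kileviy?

Each pair mirrors across the alphabet (v↔e, i↔r, e↔v): positions sum to 25. Letters are reflected about the middle of the alphabet (position → 25−position): Atbash.
Undoing it on kileviy: k↔p, i↔r, l↔o, e↔v, v↔e, i↔r, y↔b.

proverb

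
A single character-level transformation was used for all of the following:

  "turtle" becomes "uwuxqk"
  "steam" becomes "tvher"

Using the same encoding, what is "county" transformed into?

dqxrye

In turtle: t→u is +1, u→w is +2, r→u is +3, t→x is +4 — the shift increases by 1 each position. The shift increases by 1 at each position, starting from +1: 1, 2, 3, ….
On county: c+1=d, o+2=q, u+3=x, n+4=r, t+5=y, y+6=e.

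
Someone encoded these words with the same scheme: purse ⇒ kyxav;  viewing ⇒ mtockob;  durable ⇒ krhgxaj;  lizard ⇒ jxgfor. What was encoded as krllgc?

waffle

The output letters match the input read backwards, each shifted +6: purse reversed is esrup. Read the word backwards and shift each letter +6.
Decoding krllgc: shift back: k−6=e, r−6=l, l−6=f, l−6=f, g−6=a, c−6=w → elffaw; then reverse → waffle.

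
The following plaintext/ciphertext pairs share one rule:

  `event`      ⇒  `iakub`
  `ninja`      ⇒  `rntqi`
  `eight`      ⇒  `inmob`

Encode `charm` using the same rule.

In event: e→i is +4, v→a is +5, e→k is +6, n→u is +7 — the shift increases by 1 each position. The shift increases by 1 at each position, starting from +4: 4, 5, 6, ….
On charm: c+4=g, h+5=m, a+6=g, r+7=y, m+8=u.

gmgyu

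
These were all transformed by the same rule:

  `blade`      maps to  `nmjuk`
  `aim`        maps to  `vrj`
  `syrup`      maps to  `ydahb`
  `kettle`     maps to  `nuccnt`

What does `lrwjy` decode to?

Read the word backwards and shift each letter +9.
Decoding lrwjy: shift back: l−9=c, r−9=i, w−9=n, j−9=a, y−9=p → cinap; then reverse → panic.

panic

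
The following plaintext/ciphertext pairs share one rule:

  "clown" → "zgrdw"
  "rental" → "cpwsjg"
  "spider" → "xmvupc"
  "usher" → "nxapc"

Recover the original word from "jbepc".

c(2)→z(25) and l(11)→g(6) fit y≡21x+9 (mod 26); the inverse of 21 mod 26 is 5. Treating letters as 0–25, the rule is x ↦ 21x + 9 (mod 26).
Undoing it on jbepc: j(9)→5·(9−9)≡0=a; b(1)→5·(1−9)≡12=m; e(4)→5·(4−9)≡1=b; p(15)→5·(15−9)≡4=e; c(2)→5·(2−9)≡17=r (all mod 26).

amber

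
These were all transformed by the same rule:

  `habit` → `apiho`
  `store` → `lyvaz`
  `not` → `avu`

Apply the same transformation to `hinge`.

Read the word backwards and shift each letter +7.
On hinge: reverse → egnih; then shift: e+7=l, g+7=n, n+7=u, i+7=p, h+7=o.

lnupo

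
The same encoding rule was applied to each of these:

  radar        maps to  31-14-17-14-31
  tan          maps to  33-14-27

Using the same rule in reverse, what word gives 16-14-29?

r is letter #18 and maps to 31: an offset of 13. Each letter is replaced by its alphabet position (a=1..z=26) + 13.
Decoding 16-14-29: 16→(16−13)÷1=3=c, 14→(14−13)÷1=1=a, 29→(29−13)÷1=16=p.

cap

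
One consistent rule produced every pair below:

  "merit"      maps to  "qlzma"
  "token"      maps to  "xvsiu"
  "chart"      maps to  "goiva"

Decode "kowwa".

ghost

Shifts by position in merit: pos 0: m→q (+4), pos 1: e→l (+7), pos 2: r→z (+8), pos 3: i→m (+4), pos 4: t→a (+7) — repeating every 3. The shifts repeat in a cycle of length 3: positions 0,1,… shift by +4, +7, +8, then the pattern repeats.
Reversing it on kowwa: k−4=g, o−7=h, w−8=o, w−4=s, a−7=t.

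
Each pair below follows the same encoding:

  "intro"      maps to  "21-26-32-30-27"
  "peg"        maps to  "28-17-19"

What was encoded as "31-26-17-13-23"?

Letters become their 1-based position plus 12 (so a→13, b→14, …).
Decoding 31-26-17-13-23: 31→(31−12)÷1=19=s, 26→(26−12)÷1=14=n, 17→(17−12)÷1=5=e, 13→(13−12)÷1=1=a, 23→(23−12)÷1=11=k.

sneak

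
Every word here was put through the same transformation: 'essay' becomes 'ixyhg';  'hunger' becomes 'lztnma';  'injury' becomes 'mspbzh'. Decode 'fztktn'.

bundle

In essay: e→i is +4, s→x is +5, s→y is +6, a→h is +7 — the shift increases by 1 each position. Each letter shifts forward by (position + 4), i.e. 4, 5, 6, … — the shift grows by one for each successive letter.
Decoding fztktn: f−4=b, z−5=u, t−6=n, k−7=d, t−8=l, n−9=e.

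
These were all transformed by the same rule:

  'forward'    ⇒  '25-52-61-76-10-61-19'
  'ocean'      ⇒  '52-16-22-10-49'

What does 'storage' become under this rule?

f(#6)→25 and o(#15)→52: differences scale by 3, so n = 3·pos + 7. Each letter becomes 3×(its alphabet position, a=1..z=26) + 7.
On storage: s=19→64, t=20→67, o=15→52, r=18→61, a=1→10, g=7→28, e=5→22.

64-67-52-61-10-28-22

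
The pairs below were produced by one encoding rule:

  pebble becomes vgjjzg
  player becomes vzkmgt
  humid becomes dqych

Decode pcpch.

p(15)→v(21) and e(4)→g(6) fit y≡25x+10 (mod 26); the inverse of 25 mod 26 is 25. Each letter's alphabet position (a=0..z=25) is mapped through 25·x+10 mod 26 — an affine cipher.
Reversing it on pcpch: p(15)→25·(15−10)≡21=v; c(2)→25·(2−10)≡8=i; p(15)→25·(15−10)≡21=v; c(2)→25·(2−10)≡8=i; h(7)→25·(7−10)≡3=d (all mod 26).

vivid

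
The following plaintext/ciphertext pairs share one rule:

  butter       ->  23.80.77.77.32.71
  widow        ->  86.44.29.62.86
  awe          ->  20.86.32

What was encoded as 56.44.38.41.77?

might

b(#2)→23 and u(#21)→80: differences scale by 3, so n = 3·pos + 17. With a=1..z=26, the number is 3·pos + 17.
Reversing it on 56.44.38.41.77: 56→(56−17)÷3=13=m, 44→(44−17)÷3=9=i, 38→(38−17)÷3=7=g, 41→(41−17)÷3=8=h, 77→(77−17)÷3=20=t.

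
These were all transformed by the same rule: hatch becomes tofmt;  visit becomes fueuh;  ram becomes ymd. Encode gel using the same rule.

xqs

Read the word backwards and shift each letter +12.
For gel: reverse → leg; then shift: l+12=x, e+12=q, g+12=s.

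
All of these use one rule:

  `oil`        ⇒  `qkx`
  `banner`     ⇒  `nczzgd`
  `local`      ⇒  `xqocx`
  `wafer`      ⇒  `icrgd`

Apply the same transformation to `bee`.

ngg

Two shifts are in play — +2 for a/e/i/o/u, +12 for every other letter.
Applying it to bee: b(cons)+12=n, e(vowel)+2=g, e(vowel)+2=g.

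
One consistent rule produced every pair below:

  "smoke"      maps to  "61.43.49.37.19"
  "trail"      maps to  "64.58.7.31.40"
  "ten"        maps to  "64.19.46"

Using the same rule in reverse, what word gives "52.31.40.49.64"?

The formula is n = 3×(alphabet index, a=1) + 4.
Reversing it on 52.31.40.49.64: 52→(52−4)÷3=16=p, 31→(31−4)÷3=9=i, 40→(40−4)÷3=12=l, 49→(49−4)÷3=15=o, 64→(64−4)÷3=20=t.

pilot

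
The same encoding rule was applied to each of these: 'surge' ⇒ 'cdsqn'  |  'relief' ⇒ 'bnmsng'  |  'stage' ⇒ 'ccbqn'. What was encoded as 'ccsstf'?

strike

A repeating key of period 3 is used — shifts +10, +9, +1 over and over.
Undoing it on ccsstf: c−10=s, c−9=t, s−1=r, s−10=i, t−9=k, f−1=e.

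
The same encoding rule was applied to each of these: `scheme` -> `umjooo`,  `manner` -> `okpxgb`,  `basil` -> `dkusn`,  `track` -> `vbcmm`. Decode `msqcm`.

Shifts by position in scheme: pos 0: s→u (+2), pos 1: c→m (+10), pos 2: h→j (+2), pos 3: e→o (+10) — repeating every 2. The shifts repeat in a cycle of length 2: positions 0,1,… shift by +2, +10, then the pattern repeats.
Decoding msqcm: m−2=k, s−10=i, q−2=o, c−10=s, m−2=k.

kiosk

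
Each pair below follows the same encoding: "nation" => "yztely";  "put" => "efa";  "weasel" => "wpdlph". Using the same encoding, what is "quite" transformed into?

petfb

The output letters match the input read backwards, each shifted +11: nation reversed is noitan. Read the word backwards and shift each letter +11.
On quite: reverse → etiuq; then shift: e+11=p, t+11=e, i+11=t, u+11=f, q+11=b.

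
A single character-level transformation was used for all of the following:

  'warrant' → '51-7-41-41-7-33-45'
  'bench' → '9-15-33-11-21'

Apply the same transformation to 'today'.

Each letter becomes 2×(its alphabet position, a=1..z=26) + 5.
On today: t=20→45, o=15→35, d=4→13, a=1→7, y=25→55.

45-35-13-7-55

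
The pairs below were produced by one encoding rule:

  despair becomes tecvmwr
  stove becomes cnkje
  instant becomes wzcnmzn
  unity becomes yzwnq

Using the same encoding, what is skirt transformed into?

Treating letters as 0–25, the rule is x ↦ 11x + 12 (mod 26).
On skirt: s(18)→11·18+12≡2=c; k(10)→11·10+12≡18=s; i(8)→11·8+12≡22=w; r(17)→11·17+12≡17=r; t(19)→11·19+12≡13=n (all mod 26).

cswrn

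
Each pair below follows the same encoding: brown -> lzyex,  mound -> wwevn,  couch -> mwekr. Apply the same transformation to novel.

Shifts by position in brown: pos 0: b→l (+10), pos 1: r→z (+8), pos 2: o→y (+10), pos 3: w→e (+8) — repeating every 2. It's a Vigenère-style cipher with numeric key [10,8]: position i shifts by key[i mod 2].
For novel: n+10=x, o+8=w, v+10=f, e+8=m, l+10=v.

xwfmv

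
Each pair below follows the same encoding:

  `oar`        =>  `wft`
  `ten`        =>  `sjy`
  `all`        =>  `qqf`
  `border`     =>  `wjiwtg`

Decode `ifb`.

The output letters match the input read backwards, each shifted +5: oar reversed is rao. The word is reversed, then every letter is shifted forward by 5.
Decoding ifb: shift back: i−5=d, f−5=a, b−5=w → daw; then reverse → wad.

wad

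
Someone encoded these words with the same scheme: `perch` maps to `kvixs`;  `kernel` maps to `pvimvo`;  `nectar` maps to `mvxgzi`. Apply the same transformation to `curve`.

xfiev

This is the alphabet-reversal cipher (Atbash): a becomes z, b becomes y, etc.
For curve: c↔x, u↔f, r↔i, v↔e, e↔v.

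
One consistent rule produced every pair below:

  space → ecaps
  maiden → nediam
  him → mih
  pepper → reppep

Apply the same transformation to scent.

tnecs

The output letters match the input read backwards: space reversed is ecaps. The word is simply reversed.
For scent: reverse → tnecs.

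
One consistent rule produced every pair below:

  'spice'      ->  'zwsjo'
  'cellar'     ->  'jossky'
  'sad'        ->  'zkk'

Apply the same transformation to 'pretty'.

The shift depends on letter class: consonant s→z is +7, but vowel i→s is +10. Two shifts are in play — +10 for a/e/i/o/u, +7 for every other letter.
On pretty: p(cons)+7=w, r(cons)+7=y, e(vowel)+10=o, t(cons)+7=a, t(cons)+7=a, y(cons)+7=f.

wyoaaf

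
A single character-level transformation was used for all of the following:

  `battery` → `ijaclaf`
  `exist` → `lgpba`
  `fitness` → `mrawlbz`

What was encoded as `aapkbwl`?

tribune

Shifts by position in battery: pos 0: b→i (+7), pos 1: a→j (+9), pos 2: t→a (+7), pos 3: t→c (+9) — repeating every 2. A repeating key of period 2 is used — shifts +7, +9 over and over.
Decoding aapkbwl: a−7=t, a−9=r, p−7=i, k−9=b, b−7=u, w−9=n, l−7=e.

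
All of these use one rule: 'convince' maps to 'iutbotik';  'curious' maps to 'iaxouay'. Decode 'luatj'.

found

Each letter is shifted forward by 6 in the alphabet (a Caesar shift of +6).
Undoing it on luatj: l−6=f, u−6=o, a−6=u, t−6=n, j−6=d.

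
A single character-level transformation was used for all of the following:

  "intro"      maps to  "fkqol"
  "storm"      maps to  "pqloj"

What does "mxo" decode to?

par

Compare letters: i→f is +23, n→k is +23, t→q is +23 — a constant shift. It's a constant shift of +23 (ROT23).
Undoing it on mxo: m−23=p, x−23=a, o−23=r.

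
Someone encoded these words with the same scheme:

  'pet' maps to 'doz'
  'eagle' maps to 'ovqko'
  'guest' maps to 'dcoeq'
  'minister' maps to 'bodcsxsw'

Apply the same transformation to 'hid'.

The output letters match the input read backwards, each shifted +10: pet reversed is tep. Read the word backwards and shift each letter +10.
On hid: reverse → dih; then shift: d+10=n, i+10=s, h+10=r.

nsr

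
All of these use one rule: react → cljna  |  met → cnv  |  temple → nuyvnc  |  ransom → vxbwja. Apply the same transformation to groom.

vxxap

The output letters match the input read backwards, each shifted +9: react reversed is tcaer. Read the word backwards and shift each letter +9.
Applying it to groom: reverse → moorg; then shift: m+9=v, o+9=x, o+9=x, r+9=a, g+9=p.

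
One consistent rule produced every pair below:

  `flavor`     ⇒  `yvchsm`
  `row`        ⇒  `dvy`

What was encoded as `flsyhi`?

barley

The output letters match the input read backwards, each shifted +7: flavor reversed is rovalf. The word is reversed, then every letter is shifted forward by 7.
Reversing it on flsyhi: shift back: f−7=y, l−7=e, s−7=l, y−7=r, h−7=a, i−7=b → yelrab; then reverse → barley.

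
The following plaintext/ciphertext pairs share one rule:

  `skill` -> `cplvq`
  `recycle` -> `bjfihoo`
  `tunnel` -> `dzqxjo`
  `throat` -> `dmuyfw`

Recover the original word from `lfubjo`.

barrel

Shifts by position in skill: pos 0: s→c (+10), pos 1: k→p (+5), pos 2: i→l (+3), pos 3: l→v (+10), pos 4: l→q (+5) — repeating every 3. A repeating key of period 3 is used — shifts +10, +5, +3 over and over.
Reversing it on lfubjo: l−10=b, f−5=a, u−3=r, b−10=r, j−5=e, o−3=l.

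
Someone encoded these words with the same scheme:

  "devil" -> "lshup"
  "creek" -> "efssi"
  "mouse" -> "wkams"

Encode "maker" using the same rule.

d(3)→l(11) and e(4)→s(18) fit y≡7x+16 (mod 26); the inverse of 7 mod 26 is 15. This is an affine cipher: with a=0,…,z=25, each position x becomes (7x+16) mod 26.
For maker: m(12)→7·12+16≡22=w; a(0)→7·0+16≡16=q; k(10)→7·10+16≡8=i; e(4)→7·4+16≡18=s; r(17)→7·17+16≡5=f (all mod 26).

wqisf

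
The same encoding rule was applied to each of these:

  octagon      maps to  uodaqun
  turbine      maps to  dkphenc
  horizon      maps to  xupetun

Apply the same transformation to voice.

o(14)→u(20) and c(2)→o(14) fit y≡7x+0 (mod 26); the inverse of 7 mod 26 is 15. This is an affine cipher: with a=0,…,z=25, each position x becomes (7x+0) mod 26.
On voice: v(21)→7·21+0≡17=r; o(14)→7·14+0≡20=u; i(8)→7·8+0≡4=e; c(2)→7·2+0≡14=o; e(4)→7·4+0≡2=c (all mod 26).

rueoc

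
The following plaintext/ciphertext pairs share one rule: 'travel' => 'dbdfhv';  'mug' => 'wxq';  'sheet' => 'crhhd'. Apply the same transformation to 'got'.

qrd

The shift depends on letter class: consonant t→d is +10, but vowel a→d is +3. Two shifts are in play — +3 for a/e/i/o/u, +10 for every other letter.
Applying it to got: g(cons)+10=q, o(vowel)+3=r, t(cons)+10=d.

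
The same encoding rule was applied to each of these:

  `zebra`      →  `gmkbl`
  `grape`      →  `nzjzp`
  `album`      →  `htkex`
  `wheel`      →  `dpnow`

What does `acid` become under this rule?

In zebra: z→g is +7, e→m is +8, b→k is +9, r→b is +10 — the shift increases by 1 each position. The shift increases by 1 at each position, starting from +7: 7, 8, 9, ….
On acid: a+7=h, c+8=k, i+9=r, d+10=n.

hkrn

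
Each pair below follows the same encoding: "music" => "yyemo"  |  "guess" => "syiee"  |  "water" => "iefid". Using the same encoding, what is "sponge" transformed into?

The rule splits by letter class: vowels +4, consonants +12.
For sponge: s(cons)+12=e, p(cons)+12=b, o(vowel)+4=s, n(cons)+12=z, g(cons)+12=s, e(vowel)+4=i.

ebszsi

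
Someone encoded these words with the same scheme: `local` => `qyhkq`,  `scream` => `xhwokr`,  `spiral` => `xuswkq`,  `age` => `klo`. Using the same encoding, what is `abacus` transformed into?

kgkhex

The rule splits by letter class: vowels +10, consonants +5.
On abacus: a(vowel)+10=k, b(cons)+5=g, a(vowel)+10=k, c(cons)+5=h, u(vowel)+10=e, s(cons)+5=x.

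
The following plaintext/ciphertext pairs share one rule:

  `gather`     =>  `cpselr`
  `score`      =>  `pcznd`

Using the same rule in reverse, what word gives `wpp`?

eel

The output letters match the input read backwards, each shifted +11: gather reversed is rehtag. Read the word backwards and shift each letter +11.
Reversing it on wpp: shift back: w−11=l, p−11=e, p−11=e → lee; then reverse → eel.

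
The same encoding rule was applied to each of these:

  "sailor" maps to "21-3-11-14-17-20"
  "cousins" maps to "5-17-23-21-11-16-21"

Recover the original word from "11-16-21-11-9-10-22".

s is letter #19 and maps to 21: an offset of 2. Letters become their 1-based position plus 2 (so a→3, b→4, …).
Reversing it on 11-16-21-11-9-10-22: 11→(11−2)÷1=9=i, 16→(16−2)÷1=14=n, 21→(21−2)÷1=19=s, 11→(11−2)÷1=9=i, 9→(9−2)÷1=7=g, 10→(10−2)÷1=8=h, 22→(22−2)÷1=20=t.

insight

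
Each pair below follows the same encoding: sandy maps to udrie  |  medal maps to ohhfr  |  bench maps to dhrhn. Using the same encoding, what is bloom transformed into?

In sandy: s→u is +2, a→d is +3, n→r is +4, d→i is +5 — the shift increases by 1 each position. Letter i (0-indexed) is shifted by i+2, so successive shifts are 2, 3, 4, ….
On bloom: b+2=d, l+3=o, o+4=s, o+5=t, m+6=s.

dosts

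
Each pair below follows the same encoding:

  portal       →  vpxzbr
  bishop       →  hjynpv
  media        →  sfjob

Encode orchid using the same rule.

usinjj

A repeating key of period 3 is used — shifts +6, +1, +6 over and over.
On orchid: o+6=u, r+1=s, c+6=i, h+6=n, i+1=j, d+6=j.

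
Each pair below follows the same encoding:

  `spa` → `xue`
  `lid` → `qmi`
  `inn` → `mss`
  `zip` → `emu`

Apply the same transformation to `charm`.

The shift depends on letter class: consonant s→x is +5, but vowel a→e is +4. Vowels shift forward by 4 and consonants shift forward by 5.
On charm: c(cons)+5=h, h(cons)+5=m, a(vowel)+4=e, r(cons)+5=w, m(cons)+5=r.

hmewr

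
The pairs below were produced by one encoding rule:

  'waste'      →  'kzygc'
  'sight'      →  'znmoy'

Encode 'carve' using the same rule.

The word is reversed, then every letter is shifted forward by 6.
For carve: reverse → evrac; then shift: e+6=k, v+6=b, r+6=x, a+6=g, c+6=i.

kbxgi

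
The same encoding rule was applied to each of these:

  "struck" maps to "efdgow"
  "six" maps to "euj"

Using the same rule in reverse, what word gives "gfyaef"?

utmost

Every letter moves 12 places later in the alphabet, wrapping around z→a.
Reversing it on gfyaef: g−12=u, f−12=t, y−12=m, a−12=o, e−12=s, f−12=t.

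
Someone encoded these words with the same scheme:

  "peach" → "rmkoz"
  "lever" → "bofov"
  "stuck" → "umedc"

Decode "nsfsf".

vivid

The output letters match the input read backwards, each shifted +10: peach reversed is hcaep. Read the word backwards and shift each letter +10.
Decoding nsfsf: shift back: n−10=d, s−10=i, f−10=v, s−10=i, f−10=v → diviv; then reverse → vivid.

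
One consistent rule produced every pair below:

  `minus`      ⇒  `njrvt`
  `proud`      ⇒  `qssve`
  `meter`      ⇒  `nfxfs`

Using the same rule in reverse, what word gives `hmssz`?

Shifts by position in minus: pos 0: m→n (+1), pos 1: i→j (+1), pos 2: n→r (+4), pos 3: u→v (+1), pos 4: s→t (+1) — repeating every 3. A repeating key of period 3 is used — shifts +1, +1, +4 over and over.
Reversing it on hmssz: h−1=g, m−1=l, s−4=o, s−1=r, z−1=y.

glory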